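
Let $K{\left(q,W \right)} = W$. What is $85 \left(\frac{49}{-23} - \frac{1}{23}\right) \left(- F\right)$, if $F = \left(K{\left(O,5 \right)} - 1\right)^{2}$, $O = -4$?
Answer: $\frac{68000}{23} \approx 2956.5$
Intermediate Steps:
$F = 16$ ($F = \left(5 - 1\right)^{2} = 4^{2} = 16$)
$85 \left(\frac{49}{-23} - \frac{1}{23}\right) \left(- F\right) = 85 \left(\frac{49}{-23} - \frac{1}{23}\right) \left(\left(-1\right) 16\right) = 85 \left(49 \left(- \frac{1}{23}\right) - \frac{1}{23}\right) \left(-16\right) = 85 \left(- \frac{49}{23} - \frac{1}{23}\right) \left(-16\right) = 85 \left(- \frac{50}{23}\right) \left(-16\right) = \left(- \frac{4250}{23}\right) \left(-16\right) = \frac{68000}{23}$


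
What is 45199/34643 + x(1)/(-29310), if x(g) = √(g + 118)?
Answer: 6457/4949 - √119/29310 ≈ 1.3043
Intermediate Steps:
x(g) = √(118 + g)
45199/34643 + x(1)/(-29310) = 45199/34643 + √(118 + 1)/(-29310) = 45199*(1/34643) + √119*(-1/29310) = 6457/4949 - √119/29310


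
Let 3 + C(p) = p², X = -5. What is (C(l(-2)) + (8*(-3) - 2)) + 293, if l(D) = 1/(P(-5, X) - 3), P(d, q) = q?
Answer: 16897/64 ≈ 264.02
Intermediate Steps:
l(D) = -⅛ (l(D) = 1/(-5 - 3) = 1/(-8) = -⅛)
C(p) = -3 + p²
(C(l(-2)) + (8*(-3) - 2)) + 293 = ((-3 + (-⅛)²) + (8*(-3) - 2)) + 293 = ((-3 + 1/64) + (-24 - 2)) + 293 = (-191/64 - 26) + 293 = -1855/64 + 293 = 16897/64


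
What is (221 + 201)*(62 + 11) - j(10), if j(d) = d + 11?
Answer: 30785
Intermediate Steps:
j(d) = 11 + d
(221 + 201)*(62 + 11) - j(10) = (221 + 201)*(62 + 11) - (11 + 10) = 422*73 - 1*21 = 30806 - 21 = 30785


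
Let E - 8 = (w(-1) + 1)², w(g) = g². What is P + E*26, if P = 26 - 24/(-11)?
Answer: 3742/11 ≈ 340.18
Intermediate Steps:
E = 12 (E = 8 + ((-1)² + 1)² = 8 + (1 + 1)² = 8 + 2² = 8 + 4 = 12)
P = 310/11 (P = 26 - 24*(-1)/11 = 26 - 1*(-24/11) = 26 + 24/11 = 310/11 ≈ 28.182)
P + E*26 = 310/11 + 12*26 = 310/11 + 312 = 3742/11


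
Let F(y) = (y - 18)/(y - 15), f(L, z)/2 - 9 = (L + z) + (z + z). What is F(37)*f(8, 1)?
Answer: 380/11 ≈ 34.545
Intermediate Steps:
f(L, z) = 18 + 2*L + 6*z (f(L, z) = 18 + 2*((L + z) + (z + z)) = 18 + 2*((L + z) + 2*z) = 18 + 2*(L + 3*z) = 18 + (2*L + 6*z) = 18 + 2*L + 6*z)
F(y) = (-18 + y)/(-15 + y)
F(37)*f(8, 1) = ((-18 + 37)/(-15 + 37))*(18 + 2*8 + 6*1) = (19/22)*(18 + 16 + 6) = ((1/22)*19)*40 = (19/22)*40 = 380/11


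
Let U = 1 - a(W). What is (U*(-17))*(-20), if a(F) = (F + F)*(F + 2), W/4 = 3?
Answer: -113900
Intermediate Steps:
W = 12 (W = 4*3 = 12)
a(F) = 2*F*(2 + F) (a(F) = (2*F)*(2 + F) = 2*F*(2 + F))
U = -335 (U = 1 - 2*12*(2 + 12) = 1 - 2*12*14 = 1 - 1*336 = 1 - 336 = -335)
(U*(-17))*(-20) = -335*(-17)*(-20) = 5695*(-20) = -113900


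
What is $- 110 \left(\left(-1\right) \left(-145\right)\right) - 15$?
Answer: $-15965$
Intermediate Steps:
$- 110 \left(\left(-1\right) \left(-145\right)\right) - 15 = \left(-110\right) 145 - 15 = -15950 - 15 = -15965$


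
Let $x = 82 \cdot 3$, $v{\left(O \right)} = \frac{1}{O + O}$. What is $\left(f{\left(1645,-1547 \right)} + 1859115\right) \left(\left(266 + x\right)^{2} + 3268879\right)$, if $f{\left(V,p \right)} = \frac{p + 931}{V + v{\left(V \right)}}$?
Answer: $\frac{35527822824335344175}{5412051} \approx 6.5646 \cdot 10^{12}$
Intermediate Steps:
$v{\left(O \right)} = \frac{1}{2 O}$
$x = 246$
$f{\left(V,p \right)} = \frac{931 + p}{V + \frac{1}{2 V}}$ ($f{\left(V,p \right)} = \frac{p + 931}{V + \frac{1}{2 V}} = \frac{931 + p}{V + \frac{1}{2 V}}$)
$\left(f{\left(1645,-1547 \right)} + 1859115\right) \left(\left(266 + x\right)^{2} + 3268879\right) = \left(2 \cdot 1645 \frac{1}{1 + 2 \cdot 1645^{2}} \left(931 - 1547\right) + 1859115\right) \left(\left(266 + 246\right)^{2} + 3268879\right) = \left(2 \cdot 1645 \frac{1}{1 + 2 \cdot 2706025} \left(-616\right) + 1859115\right) \left(512^{2} + 3268879\right) = \left(2 \cdot 1645 \frac{1}{1 + 5412050} \left(-616\right) + 1859115\right) \left(262144 + 3268879\right) = \left(2 \cdot 1645 \cdot \frac{1}{5412051} \left(-616\right) + 1859115\right) 3531023 = \left(- \frac{2026640}{5412051} + 1859115\right) 3531023 = \frac{10061623168225}{5412051} \cdot 3531023 = \frac{35527822824335344175}{5412051}$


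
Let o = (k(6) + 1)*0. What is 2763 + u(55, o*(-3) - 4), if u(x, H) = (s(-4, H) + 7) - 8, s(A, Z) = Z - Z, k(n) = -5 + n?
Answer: 2762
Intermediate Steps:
o = 0 (o = ((-5 + 6) + 1)*0 = (1 + 1)*0 = 2*0 = 0)
s(A, Z) = 0
u(x, H) = -1 (u(x, H) = (0 + 7) - 8 = 7 - 8 = -1)
2763 + u(55, o*(-3) - 4) = 2763 - 1 = 2762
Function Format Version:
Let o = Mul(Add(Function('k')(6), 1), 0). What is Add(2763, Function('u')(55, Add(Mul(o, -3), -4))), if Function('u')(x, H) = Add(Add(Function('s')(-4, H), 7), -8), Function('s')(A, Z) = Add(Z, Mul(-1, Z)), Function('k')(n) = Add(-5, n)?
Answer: 2762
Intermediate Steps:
o = 0 (o = Mul(Add(Add(-5, 6), 1), 0) = Mul(Add(1, 1), 0) = Mul(2, 0) = 0)
Function('s')(A, Z) = 0
Function('u')(x, H) = -1 (Function('u')(x, H) = Add(Add(0, 7), -8) = Add(7, -8) = -1)
Add(2763, Function('u')(55, Add(Mul(o, -3), -4))) = Add(2763, -1) = 2762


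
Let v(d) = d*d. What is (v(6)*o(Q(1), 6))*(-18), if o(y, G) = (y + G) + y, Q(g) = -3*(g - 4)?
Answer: -15552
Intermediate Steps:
v(d) = d²
Q(g) = 12 - 3*g (Q(g) = -3*(-4 + g) = 12 - 3*g)
o(y, G) = G + 2*y (o(y, G) = (G + y) + y = G + 2*y)
(v(6)*o(Q(1), 6))*(-18) = (6²*(6 + 2*(12 - 3*1)))*(-18) = (36*(6 + 2*(12 - 3)))*(-18) = (36*(6 + 2*9))*(-18) = (36*(6 + 18))*(-18) = (36*24)*(-18) = 864*(-18) = -15552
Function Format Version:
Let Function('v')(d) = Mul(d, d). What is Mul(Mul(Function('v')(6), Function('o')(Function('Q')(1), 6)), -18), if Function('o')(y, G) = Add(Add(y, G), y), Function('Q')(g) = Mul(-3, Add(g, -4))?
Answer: -15552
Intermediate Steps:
Function('v')(d) = Pow(d, 2)
Function('Q')(g) = Add(12, Mul(-3, g)) (Function('Q')(g) = Mul(-3, Add(-4, g)) = Add(12, Mul(-3, g)))
Function('o')(y, G) = Add(G, Mul(2, y)) (Function('o')(y, G) = Add(Add(G, y), y) = Add(G, Mul(2, y)))
Mul(Mul(Function('v')(6), Function('o')(Function('Q')(1), 6)), -18) = Mul(Mul(Pow(6, 2), Add(6, Mul(2, Add(12, Mul(-3, 1))))), -18) = Mul(Mul(36, Add(6, Mul(2, Add(12, -3)))), -18) = Mul(Mul(36, Add(6, Mul(2, 9))), -18) = Mul(Mul(36, Add(6, 18)), -18) = Mul(Mul(36, 24), -18) = Mul(864, -18) = -15552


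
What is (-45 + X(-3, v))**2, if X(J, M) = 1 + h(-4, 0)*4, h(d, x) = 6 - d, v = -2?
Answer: 16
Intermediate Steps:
X(J, M) = 41 (X(J, M) = 1 + (6 - 1*(-4))*4 = 1 + (6 + 4)*4 = 1 + 10*4 = 1 + 40 = 41)
(-45 + X(-3, v))**2 = (-45 + 41)**2 = (-4)**2 = 16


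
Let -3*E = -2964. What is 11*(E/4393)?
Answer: 10868/4393 ≈ 2.4739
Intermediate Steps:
E = 988 (E = -1/3*(-2964) = 988)
11*(E/4393) = 11*(988/4393) = 10868/4393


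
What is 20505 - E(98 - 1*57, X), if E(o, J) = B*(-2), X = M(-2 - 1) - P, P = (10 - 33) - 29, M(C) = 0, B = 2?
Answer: 20509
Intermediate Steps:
P = -52 (P = -23 - 29 = -52)
X = 52 (X = 0 - 1*(-52) = 0 + 52 = 52)
E(o, J) = -4 (E(o, J) = 2*(-2) = -4)
20505 - E(98 - 1*57, X) = 20505 - 1*(-4) = 20505 + 4 = 20509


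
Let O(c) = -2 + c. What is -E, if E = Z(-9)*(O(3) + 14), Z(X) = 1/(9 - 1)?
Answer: -15/8 ≈ -1.8750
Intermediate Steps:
Z(X) = ⅛ (Z(X) = 1/8 = ⅛)
E = 15/8 (E = ((-2 + 3) + 14)/8 = (1 + 14)/8 = (⅛)*15 = 15/8 ≈ 1.8750)
-E = -1*15/8 = -15/8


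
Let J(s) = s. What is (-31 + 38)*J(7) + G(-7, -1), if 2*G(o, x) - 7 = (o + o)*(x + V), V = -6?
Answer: 203/2 ≈ 101.50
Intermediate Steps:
G(o, x) = 7/2 + o*(-6 + x) (G(o, x) = 7/2 + ((o + o)*(x - 6))/2 = 7/2 + ((2*o)*(-6 + x))/2 = 7/2 + (2*o*(-6 + x))/2 = 7/2 + o*(-6 + x))
(-31 + 38)*J(7) + G(-7, -1) = (-31 + 38)*7 + (7/2 - 6*(-7) - 7*(-1)) = 7*7 + (7/2 + 42 + 7) = 49 + 105/2 = 203/2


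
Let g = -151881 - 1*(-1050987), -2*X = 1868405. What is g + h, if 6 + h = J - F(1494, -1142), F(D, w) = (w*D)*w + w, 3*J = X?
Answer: -11686993049/6 ≈ -1.9478e+9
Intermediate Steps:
X = -1868405/2 (X = -½*1868405 = -1868405/2 ≈ -9.3420e+5)
J = -1868405/6 (J = (⅓)*(-1868405/2) = -1868405/6 ≈ -3.1140e+5)
F(D, w) = w + D*w² (F(D, w) = (D*w)*w + w = D*w² + w = w + D*w²)
g = 899106 (g = -151881 + 1050987 = 899106)
h = -11692387685/6 (h = -6 + (-1868405/6 - (-1142)*(1 + 1494*(-1142))) = -6 + (-1868405/6 - (-1142)*(1 - 1706148)) = -6 + (-1868405/6 - (-1142)*(-1706147)) = -6 + (-1868405/6 - 1*1948419874) = -6 + (-1868405/6 - 1948419874) = -6 - 11692387649/6 = -11692387685/6 ≈ -1.9487e+9)
g + h = 899106 - 11692387685/6 = -11686993049/6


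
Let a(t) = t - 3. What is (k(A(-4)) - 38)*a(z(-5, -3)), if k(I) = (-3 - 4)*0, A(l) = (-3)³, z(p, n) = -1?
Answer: 152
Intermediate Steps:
A(l) = -27
k(I) = 0 (k(I) = -7*0 = 0)
a(t) = -3 + t
(k(A(-4)) - 38)*a(z(-5, -3)) = (0 - 38)*(-3 - 1) = -38*(-4) = 152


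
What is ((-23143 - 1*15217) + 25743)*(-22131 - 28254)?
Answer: 635707545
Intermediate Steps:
((-23143 - 1*15217) + 25743)*(-22131 - 28254) = ((-23143 - 15217) + 25743)*(-50385) = (-38360 + 25743)*(-50385) = -12617*(-50385) = 635707545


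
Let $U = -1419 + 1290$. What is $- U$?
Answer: $129$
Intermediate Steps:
$U = -129$
$- U = \left(-1\right) \left(-129\right) = 129$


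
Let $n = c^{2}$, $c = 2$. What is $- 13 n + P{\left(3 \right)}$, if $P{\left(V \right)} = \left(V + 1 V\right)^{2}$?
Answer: $-16$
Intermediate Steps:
$P{\left(V \right)} = 4 V^{2}$ ($P{\left(V \right)} = \left(V + V\right)^{2} = \left(2 V\right)^{2} = 4 V^{2}$)
$n = 4$ ($n = 2^{2} = 4$)
$- 13 n + P{\left(3 \right)} = \left(-13\right) 4 + 4 \cdot 3^{2} = -52 + 4 \cdot 9 = -52 + 36 = -16$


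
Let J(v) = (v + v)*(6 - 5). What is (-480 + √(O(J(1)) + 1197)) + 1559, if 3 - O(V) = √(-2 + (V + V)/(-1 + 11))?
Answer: 1079 + √(30000 - 10*I*√10)/5 ≈ 1113.6 - 0.018257*I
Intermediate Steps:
J(v) = 2*v (J(v) = (2*v)*1 = 2*v)
O(V) = 3 - √(-2 + V/5) (O(V) = 3 - √(-2 + (V + V)/(-1 + 11)) = 3 - √(-2 + (2*V)/10) = 3 - √(-2 + (2*V)*(⅒)) = 3 - √(-2 + V/5))
(-480 + √(O(J(1)) + 1197)) + 1559 = (-480 + √((3 - √(-50 + 5*(2*1))/5) + 1197)) + 1559 = (-480 + √((3 - √(-50 + 5*2)/5) + 1197)) + 1559 = (-480 + √((3 - √(-50 + 10)/5) + 1197)) + 1559 = (-480 + √((3 - 2*I*√10/5) + 1197)) + 1559 = (-480 + √(1200 - 2*I*√10/5)) + 1559 = 1079 + √(1200 - 2*I*√10/5)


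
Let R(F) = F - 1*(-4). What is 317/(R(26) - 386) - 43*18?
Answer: -275861/356 ≈ -774.89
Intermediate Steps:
R(F) = 4 + F (R(F) = F + 4 = 4 + F)
317/(R(26) - 386) - 43*18 = 317/((4 + 26) - 386) - 43*18 = 317/(30 - 386) - 774 = 317/(-356) - 774 = -1/356*317 - 774 = -317/356 - 774 = -275861/356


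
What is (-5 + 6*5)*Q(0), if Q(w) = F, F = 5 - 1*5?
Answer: 0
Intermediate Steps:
F = 0 (F = 5 - 5 = 0)
Q(w) = 0
(-5 + 6*5)*Q(0) = (-5 + 6*5)*0 = (-5 + 30)*0 = 25*0 = 0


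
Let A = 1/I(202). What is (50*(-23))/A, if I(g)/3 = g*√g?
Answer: -696900*√202 ≈ -9.9048e+6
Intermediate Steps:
I(g) = 3*g^(3/2) (I(g) = 3*(g*√g) = 3*g^(3/2))
A = √202/122412 (A = 1/(3*202^(3/2)) = 1/(3*(202*√202)) = 1/(606*√202) = √202/122412 ≈ 0.00011611)
(50*(-23))/A = (50*(-23))/((√202/122412)) = -696900*√202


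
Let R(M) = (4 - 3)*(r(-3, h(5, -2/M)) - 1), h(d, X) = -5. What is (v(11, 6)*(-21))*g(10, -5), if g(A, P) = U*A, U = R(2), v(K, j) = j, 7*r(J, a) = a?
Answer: 2160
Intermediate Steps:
r(J, a) = a/7
R(M) = -12/7 (R(M) = (4 - 3)*((⅐)*(-5) - 1) = 1*(-5/7 - 1) = 1*(-12/7) = -12/7)
U = -12/7 ≈ -1.7143
g(A, P) = -12*A/7
(v(11, 6)*(-21))*g(10, -5) = (6*(-21))*(-12/7*10) = -126*(-120/7) = 2160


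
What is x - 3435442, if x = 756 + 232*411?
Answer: -3339334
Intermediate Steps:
x = 96108 (x = 756 + 95352 = 96108)
x - 3435442 = 96108 - 3435442 = -3339334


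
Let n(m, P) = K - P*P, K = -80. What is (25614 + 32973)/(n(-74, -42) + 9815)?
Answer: 19529/2657 ≈ 7.3500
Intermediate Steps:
n(m, P) = -80 - P**2 (n(m, P) = -80 - P*P = -80 - P**2)
(25614 + 32973)/(n(-74, -42) + 9815) = (25614 + 32973)/((-80 - 1*(-42)**2) + 9815) = 58587/((-80 - 1*1764) + 9815) = 58587/((-80 - 1764) + 9815) = 58587/(-1844 + 9815) = 58587/7971 = 58587*(1/7971) = 19529/2657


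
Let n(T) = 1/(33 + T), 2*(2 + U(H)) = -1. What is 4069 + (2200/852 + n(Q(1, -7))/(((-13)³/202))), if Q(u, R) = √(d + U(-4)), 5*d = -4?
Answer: 630667658869/154895091 + 202*I*√330/23997831 ≈ 4071.6 + 0.00015291*I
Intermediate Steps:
U(H) = -5/2 (U(H) = -2 + (½)*(-1) = -2 - ½ = -5/2)
d = -⅘ (d = (⅕)*(-4) = -⅘ ≈ -0.80000)
Q(u, R) = I*√330/10 (Q(u, R) = √(-⅘ - 5/2) = √(-33/10) = I*√330/10)
4069 + (2200/852 + n(Q(1, -7))/(((-13)³/202))) = 4069 + (2200/852 + 1/((33 + I*√330/10)*(((-13)³/202)))) = 4069 + (2200*(1/852) + 1/((33 + I*√330/10)*((-2197*1/202)))) = 4069 + (550/213 + 1/((33 + I*√330/10)*(-2197/202))) = 4069 + (550/213 - 202/2197/(33 + I*√330/10)) = 4069 + (550/213 - 202/(2197*(33 + I*√330/10))) = 867247/213 - 202/(2197*(33 + I*√330/10))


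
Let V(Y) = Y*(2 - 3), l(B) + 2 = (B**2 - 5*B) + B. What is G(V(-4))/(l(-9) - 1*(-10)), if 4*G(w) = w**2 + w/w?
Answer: 17/500 ≈ 0.034000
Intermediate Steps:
l(B) = -2 + B**2 - 4*B (l(B) = -2 + ((B**2 - 5*B) + B) = -2 + (B**2 - 4*B) = -2 + B**2 - 4*B)
V(Y) = -Y (V(Y) = Y*(-1) = -Y)
G(w) = 1/4 + w**2/4 (G(w) = (w**2 + w/w)/4 = (w**2 + 1)/4 = (1 + w**2)/4 = 1/4 + w**2/4)
G(V(-4))/(l(-9) - 1*(-10)) = (1/4 + (-1*(-4))**2/4)/((-2 + (-9)**2 - 4*(-9)) - 1*(-10)) = (1/4 + (1/4)*4**2)/((-2 + 81 + 36) + 10) = (1/4 + (1/4)*16)/(115 + 10) = (1/4 + 4)/125 = (17/4)*(1/125) = 17/500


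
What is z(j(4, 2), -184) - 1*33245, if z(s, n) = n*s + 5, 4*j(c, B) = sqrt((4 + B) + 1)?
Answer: -33240 - 46*sqrt(7) ≈ -33362.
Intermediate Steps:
j(c, B) = sqrt(5 + B)/4 (j(c, B) = sqrt((4 + B) + 1)/4 = sqrt(5 + B)/4)
z(s, n) = 5 + n*s
z(j(4, 2), -184) - 1*33245 = (5 - 46*sqrt(5 + 2)) - 1*33245 = (5 - 46*sqrt(7)) - 33245 = -33240 - 46*sqrt(7)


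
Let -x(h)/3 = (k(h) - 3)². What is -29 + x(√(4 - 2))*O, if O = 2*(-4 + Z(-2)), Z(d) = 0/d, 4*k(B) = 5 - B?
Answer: 95/2 + 21*√2 ≈ 77.198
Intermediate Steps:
k(B) = 5/4 - B/4 (k(B) = (5 - B)/4 = 5/4 - B/4)
Z(d) = 0
x(h) = -3*(-7/4 - h/4)² (x(h) = -3*((5/4 - h/4) - 3)² = -3*(-7/4 - h/4)²)
O = -8 (O = 2*(-4 + 0) = 2*(-4) = -8)
-29 + x(√(4 - 2))*O = -29 - 3*(7 + √(4 - 2))²/16*(-8) = -29 - 3*(7 + √2)²/16*(-8) = -29 + 3*(7 + √2)²/2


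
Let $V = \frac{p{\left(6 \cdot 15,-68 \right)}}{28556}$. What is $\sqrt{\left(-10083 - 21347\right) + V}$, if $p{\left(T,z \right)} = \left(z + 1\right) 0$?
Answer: $i \sqrt{31430} \approx 177.29 i$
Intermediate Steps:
$p{\left(T,z \right)} = 0$ ($p{\left(T,z \right)} = \left(1 + z\right) 0 = 0$)
$V = 0$ ($V = \frac{0}{28556} = 0 \cdot \frac{1}{28556} = 0$)
$\sqrt{\left(-10083 - 21347\right) + V} = \sqrt{\left(-10083 - 21347\right) + 0} = \sqrt{-31430 + 0} = \sqrt{-31430} = i \sqrt{31430}$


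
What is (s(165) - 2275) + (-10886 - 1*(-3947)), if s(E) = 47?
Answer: -9167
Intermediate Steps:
(s(165) - 2275) + (-10886 - 1*(-3947)) = (47 - 2275) + (-10886 - 1*(-3947)) = -2228 + (-10886 + 3947) = -2228 - 6939 = -9167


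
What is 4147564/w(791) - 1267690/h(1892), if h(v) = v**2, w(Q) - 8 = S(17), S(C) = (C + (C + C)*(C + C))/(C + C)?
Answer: 14846831661671/152135720 ≈ 97589.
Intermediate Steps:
S(C) = (C + 4*C**2)/(2*C) (S(C) = (C + (2*C)*(2*C))/((2*C)) = (C + 4*C**2)*(1/(2*C)) = (C + 4*C**2)/(2*C))
w(Q) = 85/2 (w(Q) = 8 + (1/2 + 2*17) = 8 + (1/2 + 34) = 8 + 69/2 = 85/2)
4147564/w(791) - 1267690/h(1892) = 4147564/(85/2) - 1267690/(1892**2) = 4147564*(2/85) - 1267690/3579664 = 8295128/85 - 1267690*1/3579664 = 8295128/85 - 633845/1789832 = 14846831661671/152135720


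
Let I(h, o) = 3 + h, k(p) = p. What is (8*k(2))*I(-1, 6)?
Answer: 32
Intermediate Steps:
(8*k(2))*I(-1, 6) = (8*2)*(3 - 1) = 16*2 = 32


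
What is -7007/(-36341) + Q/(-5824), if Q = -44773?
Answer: 1667904361/211649984 ≈ 7.8805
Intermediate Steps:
-7007/(-36341) + Q/(-5824) = -7007/(-36341) - 44773/(-5824) = -7007*(-1/36341) - 44773*(-1/5824) = 7007/36341 + 44773/5824 = 1667904361/211649984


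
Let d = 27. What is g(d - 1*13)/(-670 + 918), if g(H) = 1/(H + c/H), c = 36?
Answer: 7/28768 ≈ 0.00024333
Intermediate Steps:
g(H) = 1/(H + 36/H)
g(d - 1*13)/(-670 + 918) = ((27 - 1*13)/(36 + (27 - 1*13)²))/(-670 + 918) = ((27 - 13)/(36 + (27 - 13)²))/248 = (14/(36 + 14²))*(1/248) = (14/(36 + 196))*(1/248) = (14/232)*(1/248) = (14*(1/232))*(1/248) = (7/116)*(1/248) = 7/28768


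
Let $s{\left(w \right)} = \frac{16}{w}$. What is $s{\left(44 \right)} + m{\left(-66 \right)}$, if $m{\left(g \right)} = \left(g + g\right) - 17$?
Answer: $- \frac{1635}{11} \approx -148.64$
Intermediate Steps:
$m{\left(g \right)} = -17 + 2 g$ ($m{\left(g \right)} = 2 g - 17 = -17 + 2 g$)
$s{\left(44 \right)} + m{\left(-66 \right)} = \frac{16}{44} + \left(-17 + 2 \left(-66\right)\right) = 16 \cdot \frac{1}{44} - 149 = \frac{4}{11} - 149 = - \frac{1635}{11}$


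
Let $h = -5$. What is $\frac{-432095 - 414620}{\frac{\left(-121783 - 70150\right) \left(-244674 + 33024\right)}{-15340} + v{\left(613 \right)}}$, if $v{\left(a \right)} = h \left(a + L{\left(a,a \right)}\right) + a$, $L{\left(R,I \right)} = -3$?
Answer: $\frac{1298860810}{4066000303} \approx 0.31944$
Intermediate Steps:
$v{\left(a \right)} = 15 - 4 a$ ($v{\left(a \right)} = - 5 \left(a - 3\right) + a = - 5 \left(-3 + a\right) + a = \left(15 - 5 a\right) + a = 15 - 4 a$)
$\frac{-432095 - 414620}{\frac{\left(-121783 - 70150\right) \left(-244674 + 33024\right)}{-15340} + v{\left(613 \right)}} = \frac{-432095 - 414620}{\frac{\left(-121783 - 70150\right) \left(-244674 + 33024\right)}{-15340} + \left(15 - 2452\right)} = - \frac{846715}{\left(-191933\right) \left(-211650\right) \left(- \frac{1}{15340}\right) + \left(15 - 2452\right)} = - \frac{846715}{40622619450 \left(- \frac{1}{15340}\right) - 2437} = - \frac{846715}{- \frac{4062261945}{1534} - 2437} = - \frac{846715}{- \frac{4066000303}{1534}} = \left(-846715\right) \left(- \frac{1534}{4066000303}\right) = \frac{1298860810}{4066000303}$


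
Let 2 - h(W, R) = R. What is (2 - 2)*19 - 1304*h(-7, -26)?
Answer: -36512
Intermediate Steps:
h(W, R) = 2 - R
(2 - 2)*19 - 1304*h(-7, -26) = (2 - 2)*19 - 1304*(2 - 1*(-26)) = 0*19 - 1304*(2 + 26) = 0 - 1304*28 = 0 - 36512 = -36512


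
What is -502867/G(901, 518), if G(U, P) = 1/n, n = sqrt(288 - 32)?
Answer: -8045872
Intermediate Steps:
n = 16 (n = sqrt(256) = 16)
G(U, P) = 1/16
-502867/G(901, 518) = -502867/1/16 = -502867*16 = -8045872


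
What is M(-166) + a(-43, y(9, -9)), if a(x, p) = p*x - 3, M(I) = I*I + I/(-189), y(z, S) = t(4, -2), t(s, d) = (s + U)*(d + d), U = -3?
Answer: 5240191/189 ≈ 27726.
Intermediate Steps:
t(s, d) = 2*d*(-3 + s) (t(s, d) = (s - 3)*(d + d) = (-3 + s)*(2*d) = 2*d*(-3 + s))
y(z, S) = -4 (y(z, S) = 2*(-2)*(-3 + 4) = 2*(-2)*1 = -4)
M(I) = I**2 - I/189 (M(I) = I**2 + I*(-1/189) = I**2 - I/189)
a(x, p) = -3 + p*x
M(-166) + a(-43, y(9, -9)) = -166*(-1/189 - 166) + (-3 - 4*(-43)) = -166*(-31375/189) + (-3 + 172) = 5208250/189 + 169 = 5240191/189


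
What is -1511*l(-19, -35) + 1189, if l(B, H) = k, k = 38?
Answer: -56229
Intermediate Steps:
l(B, H) = 38
-1511*l(-19, -35) + 1189 = -1511*38 + 1189 = -57418 + 1189 = -56229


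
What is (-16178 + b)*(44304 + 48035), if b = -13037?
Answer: -2697683885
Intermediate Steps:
(-16178 + b)*(44304 + 48035) = (-16178 - 13037)*(44304 + 48035) = -29215*92339 = -2697683885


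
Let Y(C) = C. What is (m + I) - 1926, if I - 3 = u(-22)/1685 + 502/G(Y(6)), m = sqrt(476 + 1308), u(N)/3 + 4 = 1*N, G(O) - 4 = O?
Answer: -3155746/1685 + 2*sqrt(446) ≈ -1830.6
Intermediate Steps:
G(O) = 4 + O
u(N) = -12 + 3*N (u(N) = -12 + 3*(1*N) = -12 + 3*N)
m = 2*sqrt(446) (m = sqrt(1784) = 2*sqrt(446) ≈ 42.237)
I = 89564/1685 (I = 3 + ((-12 + 3*(-22))/1685 + 502/(4 + 6)) = 3 + ((-12 - 66)*(1/1685) + 502/10) = 3 + (-78*1/1685 + 502*(1/10)) = 3 + (-78/1685 + 251/5) = 3 + 84509/1685 = 89564/1685 ≈ 53.154)
(m + I) - 1926 = (2*sqrt(446) + 89564/1685) - 1926 = (89564/1685 + 2*sqrt(446)) - 1926 = -3155746/1685 + 2*sqrt(446)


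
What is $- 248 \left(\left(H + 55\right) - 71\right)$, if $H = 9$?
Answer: $1736$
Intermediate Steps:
$- 248 \left(\left(H + 55\right) - 71\right) = - 248 \left(\left(9 + 55\right) - 71\right) = - 248 \left(64 - 71\right) = \left(-248\right) \left(-7\right) = 1736$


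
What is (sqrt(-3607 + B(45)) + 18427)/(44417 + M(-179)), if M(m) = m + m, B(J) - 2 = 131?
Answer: 18427/44059 + 3*I*sqrt(386)/44059 ≈ 0.41823 + 0.0013378*I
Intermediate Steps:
B(J) = 133 (B(J) = 2 + 131 = 133)
M(m) = 2*m
(sqrt(-3607 + B(45)) + 18427)/(44417 + M(-179)) = (sqrt(-3607 + 133) + 18427)/(44417 + 2*(-179)) = (sqrt(-3474) + 18427)/(44417 - 358) = (3*I*sqrt(386) + 18427)/44059 = (18427 + 3*I*sqrt(386))*(1/44059) = 18427/44059 + 3*I*sqrt(386)/44059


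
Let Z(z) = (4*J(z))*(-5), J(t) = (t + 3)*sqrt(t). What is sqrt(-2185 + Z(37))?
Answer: sqrt(-2185 - 800*sqrt(37)) ≈ 83.971*I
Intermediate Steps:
J(t) = sqrt(t)*(3 + t) (J(t) = (3 + t)*sqrt(t) = sqrt(t)*(3 + t))
Z(z) = -20*sqrt(z)*(3 + z) (Z(z) = (4*(sqrt(z)*(3 + z)))*(-5) = (4*sqrt(z)*(3 + z))*(-5) = -20*sqrt(z)*(3 + z))
sqrt(-2185 + Z(37)) = sqrt(-2185 + 20*sqrt(37)*(-3 - 1*37)) = sqrt(-2185 + 20*sqrt(37)*(-3 - 37)) = sqrt(-2185 + 20*sqrt(37)*(-40)) = sqrt(-2185 - 800*sqrt(37))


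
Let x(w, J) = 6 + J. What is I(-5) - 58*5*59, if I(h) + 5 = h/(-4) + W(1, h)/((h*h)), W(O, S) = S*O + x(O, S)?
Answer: -1711391/100 ≈ -17114.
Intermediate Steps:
W(O, S) = 6 + S + O*S (W(O, S) = S*O + (6 + S) = O*S + (6 + S) = 6 + S + O*S)
I(h) = -5 - h/4 + (6 + 2*h)/h² (I(h) = -5 + (h/(-4) + (6 + h + 1*h)/((h*h))) = -5 + (h*(-¼) + (6 + h + h)/(h²)) = -5 + (-h/4 + (6 + 2*h)/h²) = -5 - h/4 + (6 + 2*h)/h²)
I(-5) - 58*5*59 = (-5 + 2/(-5) + 6/(-5)² - ¼*(-5)) - 58*5*59 = (-5 + 2*(-⅕) + 6*(1/25) + 5/4) - 290*59 = (-5 - ⅖ + 6/25 + 5/4) - 17110 = -391/100 - 17110 = -1711391/100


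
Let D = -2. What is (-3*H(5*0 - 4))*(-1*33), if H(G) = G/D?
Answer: 198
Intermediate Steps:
H(G) = -G/2 (H(G) = G/(-2) = G*(-½) = -G/2)
(-3*H(5*0 - 4))*(-1*33) = (-(-3)*(5*0 - 4)/2)*(-1*33) = -(-3)*(0 - 4)/2*(-33) = -(-3)*(-4)/2*(-33) = -3*2*(-33) = -6*(-33) = 198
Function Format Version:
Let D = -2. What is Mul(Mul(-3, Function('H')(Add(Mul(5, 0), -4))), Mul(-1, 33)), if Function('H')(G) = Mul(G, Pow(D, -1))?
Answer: 198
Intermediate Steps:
Function('H')(G) = Mul(Rational(-1, 2), G) (Function('H')(G) = Mul(G, Pow(-2, -1)) = Mul(G, Rational(-1, 2)) = Mul(Rational(-1, 2), G))
Mul(Mul(-3, Function('H')(Add(Mul(5, 0), -4))), Mul(-1, 33)) = Mul(Mul(-3, Mul(Rational(-1, 2), Add(Mul(5, 0), -4))), Mul(-1, 33)) = Mul(Mul(-3, Mul(Rational(-1, 2), Add(0, -4))), -33) = Mul(Mul(-3, Mul(Rational(-1, 2), -4)), -33) = Mul(Mul(-3, 2), -33) = Mul(-6, -33) = 198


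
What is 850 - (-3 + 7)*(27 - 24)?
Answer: 838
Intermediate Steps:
850 - (-3 + 7)*(27 - 24) = 850 - 4*3 = 850 - 1*12 = 850 - 12 = 838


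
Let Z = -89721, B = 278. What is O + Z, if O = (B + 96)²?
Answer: 50155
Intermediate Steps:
O = 139876 (O = (278 + 96)² = 374² = 139876)
O + Z = 139876 - 89721 = 50155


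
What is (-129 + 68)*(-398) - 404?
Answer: 23874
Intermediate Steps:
(-129 + 68)*(-398) - 404 = -61*(-398) - 404 = 24278 - 404 = 23874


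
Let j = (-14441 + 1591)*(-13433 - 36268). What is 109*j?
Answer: 69613705650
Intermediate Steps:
j = 638657850 (j = -12850*(-49701) = 638657850)
109*j = 109*638657850 = 69613705650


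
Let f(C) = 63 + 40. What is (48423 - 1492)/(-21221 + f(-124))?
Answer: -46931/21118 ≈ -2.2223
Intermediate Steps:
f(C) = 103
(48423 - 1492)/(-21221 + f(-124)) = (48423 - 1492)/(-21221 + 103) = 46931/(-21118) = 46931*(-1/21118) = -46931/21118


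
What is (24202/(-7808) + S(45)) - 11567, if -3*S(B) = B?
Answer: -45228229/3904 ≈ -11585.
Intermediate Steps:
S(B) = -B/3
(24202/(-7808) + S(45)) - 11567 = (24202/(-7808) - ⅓*45) - 11567 = (24202*(-1/7808) - 15) - 11567 = (-12101/3904 - 15) - 11567 = -70661/3904 - 11567 = -45228229/3904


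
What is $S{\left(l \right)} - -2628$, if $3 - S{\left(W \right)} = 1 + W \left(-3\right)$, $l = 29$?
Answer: $2717$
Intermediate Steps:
$S{\left(W \right)} = 2 + 3 W$ ($S{\left(W \right)} = 3 - \left(1 + W \left(-3\right)\right) = 3 - \left(1 - 3 W\right) = 3 + \left(-1 + 3 W\right) = 2 + 3 W$)
$S{\left(l \right)} - -2628 = \left(2 + 3 \cdot 29\right) - -2628 = \left(2 + 87\right) + 2628 = 89 + 2628 = 2717$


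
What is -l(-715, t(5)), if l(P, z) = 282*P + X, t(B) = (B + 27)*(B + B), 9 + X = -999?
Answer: 202638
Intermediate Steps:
X = -1008 (X = -9 - 999 = -1008)
t(B) = 2*B*(27 + B) (t(B) = (27 + B)*(2*B) = 2*B*(27 + B))
l(P, z) = -1008 + 282*P (l(P, z) = 282*P - 1008 = -1008 + 282*P)
-l(-715, t(5)) = -(-1008 + 282*(-715)) = -(-1008 - 201630) = -1*(-202638) = 202638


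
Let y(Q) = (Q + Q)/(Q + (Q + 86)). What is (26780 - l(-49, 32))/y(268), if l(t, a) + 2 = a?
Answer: 4159625/134 ≈ 31042.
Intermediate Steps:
l(t, a) = -2 + a
y(Q) = 2*Q/(86 + 2*Q) (y(Q) = (2*Q)/(Q + (86 + Q)) = (2*Q)/(86 + 2*Q) = 2*Q/(86 + 2*Q))
(26780 - l(-49, 32))/y(268) = (26780 - (-2 + 32))/((268/(43 + 268))) = (26780 - 1*30)/((268/311)) = (26780 - 30)/((268*(1/311))) = 26750/(268/311) = 26750*(311/268) = 4159625/134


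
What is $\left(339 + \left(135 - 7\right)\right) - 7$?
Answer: $460$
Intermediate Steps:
$\left(339 + \left(135 - 7\right)\right) - 7 = \left(339 + 128\right) - 7 = 467 - 7 = 460$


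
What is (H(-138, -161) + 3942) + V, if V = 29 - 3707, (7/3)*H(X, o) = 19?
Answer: 1905/7 ≈ 272.14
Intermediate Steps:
H(X, o) = 57/7 (H(X, o) = (3/7)*19 = 57/7)
V = -3678
(H(-138, -161) + 3942) + V = (57/7 + 3942) - 3678 = 27651/7 - 3678 = 1905/7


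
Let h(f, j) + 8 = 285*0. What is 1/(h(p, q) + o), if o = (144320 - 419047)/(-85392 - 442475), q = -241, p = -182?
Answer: -527867/3948209 ≈ -0.13370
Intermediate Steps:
h(f, j) = -8 (h(f, j) = -8 + 285*0 = -8 + 0 = -8)
o = 274727/527867 (o = -274727/(-527867) = -274727*(-1/527867) = 274727/527867 ≈ 0.52045)
1/(h(p, q) + o) = 1/(-8 + 274727/527867) = 1/(-3948209/527867) = -527867/3948209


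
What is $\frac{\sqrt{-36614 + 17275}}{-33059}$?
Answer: $- \frac{i \sqrt{19339}}{33059} \approx - 0.0042066 i$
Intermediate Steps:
$\frac{\sqrt{-36614 + 17275}}{-33059} = \sqrt{-19339} \left(- \frac{1}{33059}\right) = i \sqrt{19339} \left(- \frac{1}{33059}\right) = - \frac{i \sqrt{19339}}{33059}$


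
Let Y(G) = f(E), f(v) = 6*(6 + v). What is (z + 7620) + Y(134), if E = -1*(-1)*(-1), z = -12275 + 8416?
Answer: 3791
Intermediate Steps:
z = -3859
E = -1 (E = 1*(-1) = -1)
f(v) = 36 + 6*v
Y(G) = 30 (Y(G) = 36 + 6*(-1) = 36 - 6 = 30)
(z + 7620) + Y(134) = (-3859 + 7620) + 30 = 3761 + 30 = 3791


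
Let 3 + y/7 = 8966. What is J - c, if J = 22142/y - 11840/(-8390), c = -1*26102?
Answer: 1374094285780/52639699 ≈ 26104.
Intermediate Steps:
y = 62741 (y = -21 + 7*8966 = -21 + 62762 = 62741)
c = -26102
J = 92862482/52639699 (J = 22142/62741 - 11840/(-8390) = 22142*(1/62741) - 11840*(-1/8390) = 22142/62741 + 1184/839 = 92862482/52639699 ≈ 1.7641)
J - c = 92862482/52639699 - 1*(-26102) = 92862482/52639699 + 26102 = 1374094285780/52639699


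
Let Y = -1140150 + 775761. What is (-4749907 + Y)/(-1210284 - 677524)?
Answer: 639287/235976 ≈ 2.7091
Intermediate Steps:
Y = -364389
(-4749907 + Y)/(-1210284 - 677524) = (-4749907 - 364389)/(-1210284 - 677524) = -5114296/(-1887808) = -5114296*(-1/1887808) = 639287/235976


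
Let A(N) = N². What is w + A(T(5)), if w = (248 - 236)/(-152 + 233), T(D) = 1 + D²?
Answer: 18256/27 ≈ 676.15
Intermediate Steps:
w = 4/27 (w = 12/81 = 12*(1/81) = 4/27 ≈ 0.14815)
w + A(T(5)) = 4/27 + (1 + 5²)² = 4/27 + (1 + 25)² = 4/27 + 26² = 4/27 + 676 = 18256/27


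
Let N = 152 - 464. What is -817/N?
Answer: 817/312 ≈ 2.6186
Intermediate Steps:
N = -312
-817/N = -817/(-312) = -817*(-1/312) = 817/312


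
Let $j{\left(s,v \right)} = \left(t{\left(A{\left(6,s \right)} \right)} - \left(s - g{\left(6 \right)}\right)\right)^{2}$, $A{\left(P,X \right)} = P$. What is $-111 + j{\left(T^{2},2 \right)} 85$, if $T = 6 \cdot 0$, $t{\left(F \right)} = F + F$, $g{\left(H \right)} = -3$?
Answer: $6774$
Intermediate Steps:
$t{\left(F \right)} = 2 F$
$T = 0$
$j{\left(s,v \right)} = \left(9 - s\right)^{2}$ ($j{\left(s,v \right)} = \left(2 \cdot 6 - \left(3 + s\right)\right)^{2} = \left(12 - \left(3 + s\right)\right)^{2} = \left(9 - s\right)^{2}$)
$-111 + j{\left(T^{2},2 \right)} 85 = -111 + \left(-9 + 0^{2}\right)^{2} \cdot 85 = -111 + \left(-9 + 0\right)^{2} \cdot 85 = -111 + \left(-9\right)^{2} \cdot 85 = -111 + 81 \cdot 85 = -111 + 6885 = 6774$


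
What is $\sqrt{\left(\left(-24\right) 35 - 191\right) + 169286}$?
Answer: $3 \sqrt{18695} \approx 410.19$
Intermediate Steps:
$\sqrt{\left(\left(-24\right) 35 - 191\right) + 169286} = \sqrt{\left(-840 - 191\right) + 169286} = \sqrt{-1031 + 169286} = \sqrt{168255} = 3 \sqrt{18695}$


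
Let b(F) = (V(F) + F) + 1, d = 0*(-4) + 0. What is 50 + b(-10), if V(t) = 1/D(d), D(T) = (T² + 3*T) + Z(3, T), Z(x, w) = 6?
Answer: 247/6 ≈ 41.167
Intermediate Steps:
d = 0 (d = 0 + 0 = 0)
D(T) = 6 + T² + 3*T (D(T) = (T² + 3*T) + 6 = 6 + T² + 3*T)
V(t) = ⅙ (V(t) = 1/(6 + 0² + 3*0) = 1/(6 + 0 + 0) = 1/6 = ⅙)
b(F) = 7/6 + F (b(F) = (⅙ + F) + 1 = 7/6 + F)
50 + b(-10) = 50 + (7/6 - 10) = 50 - 53/6 = 247/6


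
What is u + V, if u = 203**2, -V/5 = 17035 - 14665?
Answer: 29359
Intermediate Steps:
V = -11850 (V = -5*(17035 - 14665) = -5*2370 = -11850)
u = 41209
u + V = 41209 - 11850 = 29359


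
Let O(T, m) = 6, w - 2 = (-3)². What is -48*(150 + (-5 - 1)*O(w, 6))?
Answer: -5472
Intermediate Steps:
w = 11 (w = 2 + (-3)² = 2 + 9 = 11)
-48*(150 + (-5 - 1)*O(w, 6)) = -48*(150 + (-5 - 1)*6) = -48*(150 - 6*6) = -48*(150 - 36) = -48*114 = -5472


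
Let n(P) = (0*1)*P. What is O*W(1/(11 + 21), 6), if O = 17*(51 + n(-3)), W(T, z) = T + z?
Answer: 167331/32 ≈ 5229.1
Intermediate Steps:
n(P) = 0 (n(P) = 0*P = 0)
O = 867 (O = 17*(51 + 0) = 17*51 = 867)
O*W(1/(11 + 21), 6) = 867*(1/(11 + 21) + 6) = 867*(1/32 + 6) = 867*(193/32) = 167331/32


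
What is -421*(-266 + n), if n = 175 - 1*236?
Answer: 137667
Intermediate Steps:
n = -61 (n = 175 - 236 = -61)
-421*(-266 + n) = -421*(-266 - 61) = -421*(-327) = 137667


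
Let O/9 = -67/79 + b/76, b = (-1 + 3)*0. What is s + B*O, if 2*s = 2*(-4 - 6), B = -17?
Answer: 9461/79 ≈ 119.76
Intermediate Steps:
s = -10 (s = (2*(-4 - 6))/2 = (2*(-10))/2 = (½)*(-20) = -10)
b = 0 (b = 2*0 = 0)
O = -603/79 (O = 9*(-67/79 + 0/76) = 9*(-67*1/79 + 0*(1/76)) = 9*(-67/79 + 0) = 9*(-67/79) = -603/79 ≈ -7.6329)
s + B*O = -10 - 17*(-603/79) = -10 + 10251/79 = 9461/79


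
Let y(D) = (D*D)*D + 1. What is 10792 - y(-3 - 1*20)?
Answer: 22958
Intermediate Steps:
y(D) = 1 + D³ (y(D) = D²*D + 1 = D³ + 1 = 1 + D³)
10792 - y(-3 - 1*20) = 10792 - (1 + (-3 - 1*20)³) = 10792 - (1 + (-3 - 20)³) = 10792 - (1 + (-23)³) = 10792 - (1 - 12167) = 10792 - 1*(-12166) = 10792 + 12166 = 22958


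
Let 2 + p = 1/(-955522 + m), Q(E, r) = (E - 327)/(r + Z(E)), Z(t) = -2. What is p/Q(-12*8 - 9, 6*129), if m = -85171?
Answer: 401707691/112394844 ≈ 3.5741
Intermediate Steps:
Q(E, r) = (-327 + E)/(-2 + r) (Q(E, r) = (E - 327)/(r - 2) = (-327 + E)/(-2 + r))
p = -2081387/1040693 (p = -2 + 1/(-955522 - 85171) = -2 + 1/(-1040693) = -2 - 1/1040693 = -2081387/1040693 ≈ -2.0000)
p/Q(-12*8 - 9, 6*129) = -2081387*(-2 + 6*129)/(-327 + (-12*8 - 9))/1040693 = -2081387*(-2 + 774)/(-327 + (-96 - 9))/1040693 = -2081387*772/(-327 - 105)/1040693 = -2081387/(1040693*((1/772)*(-432))) = -2081387/(1040693*(-108/193)) = -2081387/1040693*(-193/108) = 401707691/112394844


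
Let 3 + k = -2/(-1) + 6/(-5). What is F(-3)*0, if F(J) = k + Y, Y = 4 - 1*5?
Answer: 0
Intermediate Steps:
Y = -1 (Y = 4 - 5 = -1)
k = -11/5 (k = -3 + (-2/(-1) + 6/(-5)) = -3 + (-2*(-1) + 6*(-⅕)) = -3 + (2 - 6/5) = -3 + ⅘ = -11/5 ≈ -2.2000)
F(J) = -16/5 (F(J) = -11/5 - 1 = -16/5)
F(-3)*0 = -16/5*0 = 0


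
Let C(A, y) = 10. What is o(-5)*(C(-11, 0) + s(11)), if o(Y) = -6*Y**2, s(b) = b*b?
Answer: -19650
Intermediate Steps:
s(b) = b**2
o(-5)*(C(-11, 0) + s(11)) = (-6*(-5)**2)*(10 + 11**2) = (-6*25)*(10 + 121) = -150*131 = -19650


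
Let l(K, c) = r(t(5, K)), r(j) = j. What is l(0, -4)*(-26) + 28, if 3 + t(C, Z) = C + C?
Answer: -154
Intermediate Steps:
t(C, Z) = -3 + 2*C (t(C, Z) = -3 + (C + C) = -3 + 2*C)
l(K, c) = 7 (l(K, c) = -3 + 2*5 = -3 + 10 = 7)
l(0, -4)*(-26) + 28 = 7*(-26) + 28 = -182 + 28 = -154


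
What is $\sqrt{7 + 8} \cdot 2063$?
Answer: $2063 \sqrt{15} \approx 7990.0$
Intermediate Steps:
$\sqrt{7 + 8} \cdot 2063 = \sqrt{15} \cdot 2063 = 2063 \sqrt{15}$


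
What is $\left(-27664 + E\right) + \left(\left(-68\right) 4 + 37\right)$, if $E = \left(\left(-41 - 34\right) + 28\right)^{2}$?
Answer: $-25690$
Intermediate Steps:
$E = 2209$ ($E = \left(\left(-41 - 34\right) + 28\right)^{2} = \left(-75 + 28\right)^{2} = \left(-47\right)^{2} = 2209$)
$\left(-27664 + E\right) + \left(\left(-68\right) 4 + 37\right) = \left(-27664 + 2209\right) + \left(\left(-68\right) 4 + 37\right) = -25455 + \left(-272 + 37\right) = -25455 - 235 = -25690$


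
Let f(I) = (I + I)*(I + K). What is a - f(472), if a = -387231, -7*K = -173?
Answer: -5992905/7 ≈ -8.5613e+5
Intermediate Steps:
K = 173/7 (K = -⅐*(-173) = 173/7 ≈ 24.714)
f(I) = 2*I*(173/7 + I) (f(I) = (I + I)*(I + 173/7) = (2*I)*(173/7 + I) = 2*I*(173/7 + I))
a - f(472) = -387231 - 2*472*(173 + 7*472)/7 = -387231 - 2*472*(173 + 3304)/7 = -387231 - 2*472*3477/7 = -387231 - 1*3282288/7 = -387231 - 3282288/7 = -5992905/7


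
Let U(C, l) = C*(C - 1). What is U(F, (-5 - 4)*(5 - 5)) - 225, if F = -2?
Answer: -219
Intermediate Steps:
U(C, l) = C*(-1 + C)
U(F, (-5 - 4)*(5 - 5)) - 225 = -2*(-1 - 2) - 225 = -2*(-3) - 225 = 6 - 225 = -219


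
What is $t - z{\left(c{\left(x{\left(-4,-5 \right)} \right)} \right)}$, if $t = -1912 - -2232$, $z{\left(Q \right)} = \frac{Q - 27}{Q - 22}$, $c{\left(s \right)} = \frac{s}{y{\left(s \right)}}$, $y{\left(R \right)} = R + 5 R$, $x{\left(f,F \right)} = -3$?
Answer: $\frac{41759}{131} \approx 318.77$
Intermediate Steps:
$y{\left(R \right)} = 6 R$
$c{\left(s \right)} = \frac{1}{6}$ ($c{\left(s \right)} = \frac{s}{6 s} = s \frac{1}{6 s} = \frac{1}{6}$)
$z{\left(Q \right)} = \frac{-27 + Q}{-22 + Q}$
$t = 320$ ($t = -1912 + 2232 = 320$)
$t - z{\left(c{\left(x{\left(-4,-5 \right)} \right)} \right)} = 320 - \frac{-27 + \frac{1}{6}}{-22 + \frac{1}{6}} = 320 - \frac{1}{- \frac{131}{6}} \left(- \frac{161}{6}\right) = 320 - \left(- \frac{6}{131}\right) \left(- \frac{161}{6}\right) = 320 - \frac{161}{131} = \frac{41759}{131}$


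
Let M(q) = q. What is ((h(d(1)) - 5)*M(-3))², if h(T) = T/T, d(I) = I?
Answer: 144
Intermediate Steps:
h(T) = 1
((h(d(1)) - 5)*M(-3))² = ((1 - 5)*(-3))² = (-4*(-3))² = 12² = 144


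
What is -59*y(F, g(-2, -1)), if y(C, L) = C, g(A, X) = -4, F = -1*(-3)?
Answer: -177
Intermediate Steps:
F = 3
-59*y(F, g(-2, -1)) = -59*3 = -177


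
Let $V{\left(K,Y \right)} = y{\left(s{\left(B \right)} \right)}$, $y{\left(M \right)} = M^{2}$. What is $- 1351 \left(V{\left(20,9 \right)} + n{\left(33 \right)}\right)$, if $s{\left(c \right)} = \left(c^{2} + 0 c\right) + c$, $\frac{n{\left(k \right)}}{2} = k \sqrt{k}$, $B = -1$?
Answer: $- 89166 \sqrt{33} \approx -5.1222 \cdot 10^{5}$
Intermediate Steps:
$n{\left(k \right)} = 2 k^{\frac{3}{2}}$ ($n{\left(k \right)} = 2 k \sqrt{k} = 2 k^{\frac{3}{2}}$)
$s{\left(c \right)} = c + c^{2}$ ($s{\left(c \right)} = \left(c^{2} + 0\right) + c = c^{2} + c = c + c^{2}$)
$V{\left(K,Y \right)} = 0$ ($V{\left(K,Y \right)} = \left(- (1 - 1)\right)^{2} = \left(\left(-1\right) 0\right)^{2} = 0^{2} = 0$)
$- 1351 \left(V{\left(20,9 \right)} + n{\left(33 \right)}\right) = - 1351 \left(0 + 2 \cdot 33^{\frac{3}{2}}\right) = - 1351 \left(0 + 2 \cdot 33 \sqrt{33}\right) = - 1351 \left(0 + 66 \sqrt{33}\right) = - 1351 \cdot 66 \sqrt{33} = - 89166 \sqrt{33}$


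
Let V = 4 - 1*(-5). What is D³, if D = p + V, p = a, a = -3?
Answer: 216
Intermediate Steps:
p = -3
V = 9 (V = 4 + 5 = 9)
D = 6 (D = -3 + 9 = 6)
D³ = 6³ = 216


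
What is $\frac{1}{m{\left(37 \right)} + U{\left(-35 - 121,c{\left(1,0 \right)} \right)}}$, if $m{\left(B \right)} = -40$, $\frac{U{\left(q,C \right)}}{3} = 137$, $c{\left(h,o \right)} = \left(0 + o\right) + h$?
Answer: $\frac{1}{371} \approx 0.0026954$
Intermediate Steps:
$c{\left(h,o \right)} = h + o$ ($c{\left(h,o \right)} = o + h = h + o$)
$U{\left(q,C \right)} = 411$ ($U{\left(q,C \right)} = 3 \cdot 137 = 411$)
$\frac{1}{m{\left(37 \right)} + U{\left(-35 - 121,c{\left(1,0 \right)} \right)}} = \frac{1}{-40 + 411} = \frac{1}{371}$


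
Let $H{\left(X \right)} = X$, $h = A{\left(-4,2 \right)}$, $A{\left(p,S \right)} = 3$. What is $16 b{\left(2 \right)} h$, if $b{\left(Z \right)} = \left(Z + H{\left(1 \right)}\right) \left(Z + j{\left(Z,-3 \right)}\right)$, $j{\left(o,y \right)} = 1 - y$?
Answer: $864$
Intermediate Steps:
$h = 3$
$b{\left(Z \right)} = \left(1 + Z\right) \left(4 + Z\right)$ ($b{\left(Z \right)} = \left(Z + 1\right) \left(Z + \left(1 - -3\right)\right) = \left(1 + Z\right) \left(Z + \left(1 + 3\right)\right) = \left(1 + Z\right) \left(Z + 4\right) = \left(1 + Z\right) \left(4 + Z\right)$)
$16 b{\left(2 \right)} h = 16 \left(4 + 2^{2} + 5 \cdot 2\right) 3 = 16 \left(4 + 4 + 10\right) 3 = 16 \cdot 18 \cdot 3 = 288 \cdot 3 = 864$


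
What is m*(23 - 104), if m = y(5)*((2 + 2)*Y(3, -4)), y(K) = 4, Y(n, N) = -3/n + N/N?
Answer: 0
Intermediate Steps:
Y(n, N) = 1 - 3/n (Y(n, N) = -3/n + 1 = 1 - 3/n)
m = 0 (m = 4*((2 + 2)*((-3 + 3)/3)) = 4*(4*((1/3)*0)) = 4*(4*0) = 4*0 = 0)
m*(23 - 104) = 0*(23 - 104) = 0*(-81) = 0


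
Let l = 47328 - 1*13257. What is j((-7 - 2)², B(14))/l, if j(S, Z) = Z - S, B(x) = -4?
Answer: -85/34071 ≈ -0.0024948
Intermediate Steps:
l = 34071 (l = 47328 - 13257 = 34071)
j((-7 - 2)², B(14))/l = (-4 - (-7 - 2)²)/34071 = (-4 - 1*(-9)²)*(1/34071) = (-4 - 1*81)*(1/34071) = (-4 - 81)*(1/34071) = -85*1/34071 = -85/34071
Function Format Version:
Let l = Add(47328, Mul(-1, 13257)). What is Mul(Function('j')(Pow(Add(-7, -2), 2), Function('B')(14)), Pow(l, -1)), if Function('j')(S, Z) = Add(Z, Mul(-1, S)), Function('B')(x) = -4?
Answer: Rational(-85, 34071) ≈ -0.0024948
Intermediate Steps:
l = 34071 (l = Add(47328, -13257) = 34071)
Mul(Function('j')(Pow(Add(-7, -2), 2), Function('B')(14)), Pow(l, -1)) = Mul(Add(-4, Mul(-1, Pow(Add(-7, -2), 2))), Pow(34071, -1)) = Mul(Add(-4, Mul(-1, Pow(-9, 2))), Rational(1, 34071)) = Mul(Add(-4, Mul(-1, 81)), Rational(1, 34071)) = Mul(Add(-4, -81), Rational(1, 34071)) = Mul(-85, Rational(1, 34071)) = Rational(-85, 34071)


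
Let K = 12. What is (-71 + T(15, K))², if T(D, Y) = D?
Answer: 3136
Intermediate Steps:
(-71 + T(15, K))² = (-71 + 15)² = (-56)² = 3136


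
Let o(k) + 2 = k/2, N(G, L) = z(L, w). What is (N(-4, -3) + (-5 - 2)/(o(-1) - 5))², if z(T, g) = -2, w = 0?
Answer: 256/225 ≈ 1.1378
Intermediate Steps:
N(G, L) = -2
o(k) = -2 + k/2
(N(-4, -3) + (-5 - 2)/(o(-1) - 5))² = (-2 + (-5 - 2)/((-2 + (½)*(-1)) - 5))² = (-2 - 7/((-2 - ½) - 5))² = (-2 - 7/(-5/2 - 5))² = (-2 - 7/(-15/2))² = (-2 - 7*(-2/15))² = (-2 + 14/15)² = (-16/15)² = 256/225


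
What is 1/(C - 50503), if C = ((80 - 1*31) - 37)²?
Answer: -1/50359 ≈ -1.9857e-5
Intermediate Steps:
C = 144 (C = ((80 - 31) - 37)² = (49 - 37)² = 12² = 144)
1/(C - 50503) = 1/(144 - 50503) = 1/(-50359) = -1/50359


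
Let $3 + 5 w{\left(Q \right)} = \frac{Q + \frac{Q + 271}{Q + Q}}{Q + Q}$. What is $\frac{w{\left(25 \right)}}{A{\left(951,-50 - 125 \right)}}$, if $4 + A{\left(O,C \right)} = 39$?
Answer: $- \frac{2977}{218750} \approx -0.013609$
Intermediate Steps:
$A{\left(O,C \right)} = 35$ ($A{\left(O,C \right)} = -4 + 39 = 35$)
$w{\left(Q \right)} = - \frac{3}{5} + \frac{Q + \frac{271 + Q}{2 Q}}{10 Q}$ ($w{\left(Q \right)} = - \frac{3}{5} + \frac{\left(Q + \frac{Q + 271}{Q + Q}\right) \frac{1}{Q + Q}}{5} = - \frac{3}{5} + \frac{\left(Q + \frac{271 + Q}{2 Q}\right) \frac{1}{2 Q}}{5} = - \frac{3}{5} + \frac{\frac{1}{2} \frac{1}{Q} \left(Q + \frac{271 + Q}{2 Q}\right)}{5} = - \frac{3}{5} + \frac{Q + \frac{271 + Q}{2 Q}}{10 Q}$)
$\frac{w{\left(25 \right)}}{A{\left(951,-50 - 125 \right)}} = \frac{\frac{1}{20} \cdot \frac{1}{625} \left(271 + 25 - 10 \cdot 25^{2}\right)}{35} = \frac{1}{20} \cdot \frac{1}{625} \left(271 + 25 - 6250\right) \frac{1}{35} = \frac{1}{20} \cdot \frac{1}{625} \left(-5954\right) \frac{1}{35} = \left(- \frac{2977}{6250}\right) \frac{1}{35} = - \frac{2977}{218750}$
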